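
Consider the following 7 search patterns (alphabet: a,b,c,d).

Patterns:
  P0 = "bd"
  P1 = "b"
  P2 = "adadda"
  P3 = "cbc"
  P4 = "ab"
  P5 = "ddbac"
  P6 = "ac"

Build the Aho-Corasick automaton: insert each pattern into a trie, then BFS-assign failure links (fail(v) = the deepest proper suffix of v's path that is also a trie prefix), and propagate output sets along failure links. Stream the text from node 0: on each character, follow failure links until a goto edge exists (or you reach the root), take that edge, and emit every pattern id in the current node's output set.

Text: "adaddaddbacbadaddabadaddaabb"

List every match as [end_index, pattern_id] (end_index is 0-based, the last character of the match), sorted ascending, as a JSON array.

Build automaton:
Trie (insert patterns):
  0='ε' goto a→3 b→1 c→9 d→13
  1='b' goto d→2  ←P1
  2='bd' goto ·  ←P0
  3='a' goto b→12 c→18 d→4
  4='ad' goto a→5
  5='ada' goto d→6
  6='adad' goto d→7
  7='adadd' goto a→8
  8='adadda' goto ·  ←P2
  9='c' goto b→10
  10='cb' goto c→11
  11='cbc' goto ·  ←P3
  12='ab' goto ·  ←P4
  13='d' goto d→14
  14='dd' goto b→15
  15='ddb' goto a→16
  16='ddba' goto c→17
  17='ddbac' goto ·  ←P5
  18='ac' goto ·  ←P6

Failure links (BFS by depth):
  fail(1) 'b': from fail(0)=0 chase 'b': 0 ⇒ 0;  out={1}∪out(0)={1}
  fail(3) 'a': from fail(0)=0 chase 'a': 0 ⇒ 0;  out=∅∪out(0)=∅
  fail(9) 'c': from fail(0)=0 chase 'c': 0 ⇒ 0;  out=∅∪out(0)=∅
  fail(13) 'd': from fail(0)=0 chase 'd': 0 ⇒ 0;  out=∅∪out(0)=∅
  fail(2) 'bd': from fail(1)=0 chase 'd': 0 ⇒ 13;  out={0}∪out(13)={0}
  fail(4) 'ad': from fail(3)=0 chase 'd': 0 ⇒ 13;  out=∅∪out(13)=∅
  fail(10) 'cb': from fail(9)=0 chase 'b': 0 ⇒ 1;  out=∅∪out(1)={1}
  fail(12) 'ab': from fail(3)=0 chase 'b': 0 ⇒ 1;  out={4}∪out(1)={1,4}
  fail(14) 'dd': from fail(13)=0 chase 'd': 0 ⇒ 13;  out=∅∪out(13)=∅
  fail(18) 'ac': from fail(3)=0 chase 'c': 0 ⇒ 9;  out={6}∪out(9)={6}
  fail(5) 'ada': from fail(4)=13 chase 'a': 13→0 ⇒ 3;  out=∅∪out(3)=∅
  fail(11) 'cbc': from fail(10)=1 chase 'c': 1→0 ⇒ 9;  out={3}∪out(9)={3}
  fail(15) 'ddb': from fail(14)=13 chase 'b': 13→0 ⇒ 1;  out=∅∪out(1)={1}
  fail(6) 'adad': from fail(5)=3 chase 'd': 3 ⇒ 4;  out=∅∪out(4)=∅
  fail(16) 'ddba': from fail(15)=1 chase 'a': 1→0 ⇒ 3;  out=∅∪out(3)=∅
  fail(7) 'adadd': from fail(6)=4 chase 'd': 4→13 ⇒ 14;  out=∅∪out(14)=∅
  fail(17) 'ddbac': from fail(16)=3 chase 'c': 3 ⇒ 18;  out={5}∪out(18)={5,6}
  fail(8) 'adadda': from fail(7)=14 chase 'a': 14→13→0 ⇒ 3;  out={2}∪out(3)={2}

Scan:
i=0 'a': node 0→3
i=1 'd': node 3→4
i=2 'a': node 4→5
i=3 'd': node 5→6
i=4 'd': node 6→7
i=5 'a': node 7→8  ** P2@[0:5]
i=6 'd': node 8→4 (via fail)
i=7 'd': node 4→14 (via fail)
i=8 'b': node 14→15  ** P1@[8:8]
i=9 'a': node 15→16
i=10 'c': node 16→17  ** P5@[6:10],P6@[9:10]
i=11 'b': node 17→10 (via fail)  ** P1@[11:11]
i=12 'a': node 10→3 (via fail)
i=13 'd': node 3→4
i=14 'a': node 4→5
i=15 'd': node 5→6
i=16 'd': node 6→7
i=17 'a': node 7→8  ** P2@[12:17]
i=18 'b': node 8→12 (via fail)  ** P1@[18:18],P4@[17:18]
i=19 'a': node 12→3 (via fail)
i=20 'd': node 3→4
i=21 'a': node 4→5
i=22 'd': node 5→6
i=23 'd': node 6→7
i=24 'a': node 7→8  ** P2@[19:24]
i=25 'a': node 8→3 (via fail)
i=26 'b': node 3→12  ** P1@[26:26],P4@[25:26]
i=27 'b': node 12→1 (via fail)  ** P1@[27:27]

Result: [[5,2],[8,1],[10,5],[10,6],[11,1],[17,2],[18,1],[18,4],[24,2],[26,1],[26,4],[27,1]]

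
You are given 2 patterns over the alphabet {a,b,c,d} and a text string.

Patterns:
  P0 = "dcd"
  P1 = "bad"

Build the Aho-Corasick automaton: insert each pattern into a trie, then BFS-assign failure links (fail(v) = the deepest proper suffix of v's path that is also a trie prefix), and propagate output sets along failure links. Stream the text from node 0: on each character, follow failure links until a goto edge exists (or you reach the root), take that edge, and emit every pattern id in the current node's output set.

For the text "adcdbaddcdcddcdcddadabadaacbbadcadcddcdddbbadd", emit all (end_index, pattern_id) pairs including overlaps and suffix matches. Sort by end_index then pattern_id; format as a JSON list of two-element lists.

Build:
Trie (insert patterns):
  n0 'ε': b→4 d→1
  n1 'd': c→2
  n2 'dc': d→3
  n3 'dcd': ·  [P0 ends]
  n4 'b': a→5
  n5 'ba': d→6
  n6 'bad': ·  [P1 ends]

BFS fail/out derivation:
  fail(1) 'd': from fail(0)=0 chase 'd': 0 ⇒ 0;  out=∅∪out(0)=∅
  fail(4) 'b': from fail(0)=0 chase 'b': 0 ⇒ 0;  out=∅∪out(0)=∅
  fail(2) 'dc': from fail(1)=0 chase 'c': 0 ⇒ 0;  out=∅∪out(0)=∅
  fail(5) 'ba': from fail(4)=0 chase 'a': 0 ⇒ 0;  out=∅∪out(0)=∅
  fail(3) 'dcd': from fail(2)=0 chase 'd': 0 ⇒ 1;  out={0}∪out(1)={0}
  fail(6) 'bad': from fail(5)=0 chase 'd': 0 ⇒ 1;  out={1}∪out(1)={1}

Text stream:
i=0 'a': node 0→0
i=1 'd': node 0→1
i=2 'c': node 1→2
i=3 'd': node 2→3  ** P0@[1:3]
i=4 'b': node 3→4 ·f
i=5 'a': node 4→5
i=6 'd': node 5→6  ** P1@[4:6]
i=7 'd': node 6→1 ·f
i=8 'c': node 1→2
i=9 'd': node 2→3  ** P0@[7:9]
i=10 'c': node 3→2 ·f
i=11 'd': node 2→3  ** P0@[9:11]
i=12 'd': node 3→1 ·f
i=13 'c': node 1→2
i=14 'd': node 2→3  ** P0@[12:14]
i=15 'c': node 3→2 ·f
i=16 'd': node 2→3  ** P0@[14:16]
i=17 'd': node 3→1 ·f
i=18 'a': node 1→0 ·f
i=19 'd': node 0→1
i=20 'a': node 1→0 ·f
i=21 'b': node 0→4
i=22 'a': node 4→5
i=23 'd': node 5→6  ** P1@[21:23]
i=24 'a': node 6→0 ·f
i=25 'a': node 0→0
i=26 'c': node 0→0
i=27 'b': node 0→4
i=28 'b': node 4→4 ·f
i=29 'a': node 4→5
i=30 'd': node 5→6  ** P1@[28:30]
i=31 'c': node 6→2 ·f
i=32 'a': node 2→0 ·f
i=33 'd': node 0→1
i=34 'c': node 1→2
i=35 'd': node 2→3  ** P0@[33:35]
i=36 'd': node 3→1 ·f
i=37 'c': node 1→2
i=38 'd': node 2→3  ** P0@[36:38]
i=39 'd': node 3→1 ·f
i=40 'd': node 1→1 ·f
i=41 'b': node 1→4 ·f
i=42 'b': node 4→4 ·f
i=43 'a': node 4→5
i=44 'd': node 5→6  ** P1@[42:44]
i=45 'd': node 6→1 ·f

Matches: [[3,0],[6,1],[9,0],[11,0],[14,0],[16,0],[23,1],[30,1],[35,0],[38,0],[44,1]]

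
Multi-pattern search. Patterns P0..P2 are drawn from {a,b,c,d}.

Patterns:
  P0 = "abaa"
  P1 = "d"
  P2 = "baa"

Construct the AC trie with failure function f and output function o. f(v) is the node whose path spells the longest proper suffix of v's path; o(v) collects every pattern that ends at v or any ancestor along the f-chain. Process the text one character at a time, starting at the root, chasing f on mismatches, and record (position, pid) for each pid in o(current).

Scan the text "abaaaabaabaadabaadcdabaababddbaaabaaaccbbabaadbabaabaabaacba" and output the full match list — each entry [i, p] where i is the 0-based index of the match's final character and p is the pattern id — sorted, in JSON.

Build:
Trie nodes:
  n0 'ε': a→1 b→6 d→5
  n1 'a': b→2
  n2 'ab': a→3
  n3 'aba': a→4
  n4 'abaa': ·  [P0 ends]
  n5 'd': ·  [P1 ends]
  n6 'b': a→7
  n7 'ba': a→8
  n8 'baa': ·  [P2 ends]

Failure links (BFS by depth):
  n1('a'): parent n0 fail=0; on 'a' 0 → fail=0;  out ∅∪∅=∅
  n5('d'): parent n0 fail=0; on 'd' 0 → fail=0;  out {1}∪∅={1}
  n6('b'): parent n0 fail=0; on 'b' 0 → fail=0;  out ∅∪∅=∅
  n2('ab'): parent n1 fail=0; on 'b' 0 → fail=6;  out ∅∪∅=∅
  n7('ba'): parent n6 fail=0; on 'a' 0 → fail=1;  out ∅∪∅=∅
  n3('aba'): parent n2 fail=6; on 'a' 6 → fail=7;  out ∅∪∅=∅
  n8('baa'): parent n7 fail=1; on 'a' 1→0 → fail=1;  out {2}∪∅={2}
  n4('abaa'): parent n3 fail=7; on 'a' 7 → fail=8;  out {0}∪{2}={0,2}

Run:
[0] read 'a'  n0⇒n1
[1] read 'b'  n1⇒n2
[2] read 'a'  n2⇒n3
[3] read 'a'  n3⇒n4  → match P0@[0:3],P2@[1:3]
[4] read 'a'  n4⇒n1 (fail-walked)
[5] read 'a'  n1⇒n1 (fail-walked)
[6] read 'b'  n1⇒n2
[7] read 'a'  n2⇒n3
[8] read 'a'  n3⇒n4  → match P0@[5:8],P2@[6:8]
[9] read 'b'  n4⇒n2 (fail-walked)
[10] read 'a'  n2⇒n3
[11] read 'a'  n3⇒n4  → match P0@[8:11],P2@[9:11]
[12] read 'd'  n4⇒n5 (fail-walked)  → match P1@[12:12]
[13] read 'a'  n5⇒n1 (fail-walked)
[14] read 'b'  n1⇒n2
[15] read 'a'  n2⇒n3
[16] read 'a'  n3⇒n4  → match P0@[13:16],P2@[14:16]
[17] read 'd'  n4⇒n5 (fail-walked)  → match P1@[17:17]
[18] read 'c'  n5⇒n0 (fail-walked)
[19] read 'd'  n0⇒n5  → match P1@[19:19]
[20] read 'a'  n5⇒n1 (fail-walked)
[21] read 'b'  n1⇒n2
[22] read 'a'  n2⇒n3
[23] read 'a'  n3⇒n4  → match P0@[20:23],P2@[21:23]
[24] read 'b'  n4⇒n2 (fail-walked)
[25] read 'a'  n2⇒n3
[26] read 'b'  n3⇒n2 (fail-walked)
[27] read 'd'  n2⇒n5 (fail-walked)  → match P1@[27:27]
[28] read 'd'  n5⇒n5 (fail-walked)  → match P1@[28:28]
[29] read 'b'  n5⇒n6 (fail-walked)
[30] read 'a'  n6⇒n7
[31] read 'a'  n7⇒n8  → match P2@[29:31]
[32] read 'a'  n8⇒n1 (fail-walked)
[33] read 'b'  n1⇒n2
[34] read 'a'  n2⇒n3
[35] read 'a'  n3⇒n4  → match P0@[32:35],P2@[33:35]
[36] read 'a'  n4⇒n1 (fail-walked)
[37] read 'c'  n1⇒n0 (fail-walked)
[38] read 'c'  n0⇒n0
[39] read 'b'  n0⇒n6
[40] read 'b'  n6⇒n6 (fail-walked)
[41] read 'a'  n6⇒n7
[42] read 'b'  n7⇒n2 (fail-walked)
[43] read 'a'  n2⇒n3
[44] read 'a'  n3⇒n4  → match P0@[41:44],P2@[42:44]
[45] read 'd'  n4⇒n5 (fail-walked)  → match P1@[45:45]
[46] read 'b'  n5⇒n6 (fail-walked)
[47] read 'a'  n6⇒n7
[48] read 'b'  n7⇒n2 (fail-walked)
[49] read 'a'  n2⇒n3
[50] read 'a'  n3⇒n4  → match P0@[47:50],P2@[48:50]
[51] read 'b'  n4⇒n2 (fail-walked)
[52] read 'a'  n2⇒n3
[53] read 'a'  n3⇒n4  → match P0@[50:53],P2@[51:53]
[54] read 'b'  n4⇒n2 (fail-walked)
[55] read 'a'  n2⇒n3
[56] read 'a'  n3⇒n4  → match P0@[53:56],P2@[54:56]
[57] read 'c'  n4⇒n0 (fail-walked)
[58] read 'b'  n0⇒n6
[59] read 'a'  n6⇒n7

Matches: [[3,0],[3,2],[8,0],[8,2],[11,0],[11,2],[12,1],[16,0],[16,2],[17,1],[19,1],[23,0],[23,2],[27,1],[28,1],[31,2],[35,0],[35,2],[44,0],[44,2],[45,1],[50,0],[50,2],[53,0],[53,2],[56,0],[56,2]]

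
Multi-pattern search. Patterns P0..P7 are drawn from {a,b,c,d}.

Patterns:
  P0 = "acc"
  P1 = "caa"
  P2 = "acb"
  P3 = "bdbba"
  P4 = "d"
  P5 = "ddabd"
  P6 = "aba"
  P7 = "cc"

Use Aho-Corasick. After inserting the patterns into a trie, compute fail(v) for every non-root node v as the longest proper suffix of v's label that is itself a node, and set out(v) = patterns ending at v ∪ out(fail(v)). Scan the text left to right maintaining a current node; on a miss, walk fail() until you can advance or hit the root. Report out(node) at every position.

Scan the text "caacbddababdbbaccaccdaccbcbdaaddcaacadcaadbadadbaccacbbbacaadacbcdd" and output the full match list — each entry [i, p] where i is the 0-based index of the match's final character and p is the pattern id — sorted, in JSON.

Construct AC machine:
Trie nodes:
  n0 'ε': a→1 b→8 c→4 d→13
  n1 'a': b→18 c→2
  n2 'ac': b→7 c→3
  n3 'acc': ·  [P0 ends]
  n4 'c': a→5 c→20
  n5 'ca': a→6
  n6 'caa': ·  [P1 ends]
  n7 'acb': ·  [P2 ends]
  n8 'b': d→9
  n9 'bd': b→10
  n10 'bdb': b→11
  n11 'bdbb': a→12
  n12 'bdbba': ·  [P3 ends]
  n13 'd': d→14  [P4 ends]
  n14 'dd': a→15
  n15 'dda': b→16
  n16 'ddab': d→17
  n17 'ddabd': ·  [P5 ends]
  n18 'ab': a→19
  n19 'aba': ·  [P6 ends]
  n20 'cc': ·  [P7 ends]

Failure links (BFS by depth):
  n1('a'): parent n0 fail=0; on 'a' 0 → fail=0;  out ∅∪∅=∅
  n4('c'): parent n0 fail=0; on 'c' 0 → fail=0;  out ∅∪∅=∅
  n8('b'): parent n0 fail=0; on 'b' 0 → fail=0;  out ∅∪∅=∅
  n13('d'): parent n0 fail=0; on 'd' 0 → fail=0;  out {4}∪∅={4}
  n2('ac'): parent n1 fail=0; on 'c' 0 → fail=4;  out ∅∪∅=∅
  n5('ca'): parent n4 fail=0; on 'a' 0 → fail=1;  out ∅∪∅=∅
  n9('bd'): parent n8 fail=0; on 'd' 0 → fail=13;  out ∅∪{4}={4}
  n14('dd'): parent n13 fail=0; on 'd' 0 → fail=13;  out ∅∪{4}={4}
  n18('ab'): parent n1 fail=0; on 'b' 0 → fail=8;  out ∅∪∅=∅
  n20('cc'): parent n4 fail=0; on 'c' 0 → fail=4;  out {7}∪∅={7}
  n3('acc'): parent n2 fail=4; on 'c' 4 → fail=20;  out {0}∪{7}={0,7}
  n6('caa'): parent n5 fail=1; on 'a' 1→0 → fail=1;  out {1}∪∅={1}
  n7('acb'): parent n2 fail=4; on 'b' 4→0 → fail=8;  out {2}∪∅={2}
  n10('bdb'): parent n9 fail=13; on 'b' 13→0 → fail=8;  out ∅∪∅=∅
  n15('dda'): parent n14 fail=13; on 'a' 13→0 → fail=1;  out ∅∪∅=∅
  n19('aba'): parent n18 fail=8; on 'a' 8→0 → fail=1;  out {6}∪∅={6}
  n11('bdbb'): parent n10 fail=8; on 'b' 8→0 → fail=8;  out ∅∪∅=∅
  n16('ddab'): parent n15 fail=1; on 'b' 1 → fail=18;  out ∅∪∅=∅
  n12('bdbba'): parent n11 fail=8; on 'a' 8→0 → fail=1;  out {3}∪∅={3}
  n17('ddabd'): parent n16 fail=18; on 'd' 18→8 → fail=9;  out {5}∪{4}={4,5}

Run:
i=0 'c': node 0→4
i=1 'a': node 4→5
i=2 'a': node 5→6  → match P1@[0:2]
i=3 'c': node 6→2 (fail-walked)
i=4 'b': node 2→7  → match P2@[2:4]
i=5 'd': node 7→9 (fail-walked)  → match P4@[5:5]
i=6 'd': node 9→14 (fail-walked)  → match P4@[6:6]
i=7 'a': node 14→15
i=8 'b': node 15→16
i=9 'a': node 16→19 (fail-walked)  → match P6@[7:9]
i=10 'b': node 19→18 (fail-walked)
i=11 'd': node 18→9 (fail-walked)  → match P4@[11:11]
i=12 'b': node 9→10
i=13 'b': node 10→11
i=14 'a': node 11→12  → match P3@[10:14]
i=15 'c': node 12→2 (fail-walked)
i=16 'c': node 2→3  → match P0@[14:16],P7@[15:16]
i=17 'a': node 3→5 (fail-walked)
i=18 'c': node 5→2 (fail-walked)
i=19 'c': node 2→3  → match P0@[17:19],P7@[18:19]
i=20 'd': node 3→13 (fail-walked)  → match P4@[20:20]
i=21 'a': node 13→1 (fail-walked)
i=22 'c': node 1→2
i=23 'c': node 2→3  → match P0@[21:23],P7@[22:23]
i=24 'b': node 3→8 (fail-walked)
i=25 'c': node 8→4 (fail-walked)
i=26 'b': node 4→8 (fail-walked)
i=27 'd': node 8→9  → match P4@[27:27]
i=28 'a': node 9→1 (fail-walked)
i=29 'a': node 1→1 (fail-walked)
i=30 'd': node 1→13 (fail-walked)  → match P4@[30:30]
i=31 'd': node 13→14  → match P4@[31:31]
i=32 'c': node 14→4 (fail-walked)
i=33 'a': node 4→5
i=34 'a': node 5→6  → match P1@[32:34]
i=35 'c': node 6→2 (fail-walked)
i=36 'a': node 2→5 (fail-walked)
i=37 'd': node 5→13 (fail-walked)  → match P4@[37:37]
i=38 'c': node 13→4 (fail-walked)
i=39 'a': node 4→5
i=40 'a': node 5→6  → match P1@[38:40]
i=41 'd': node 6→13 (fail-walked)  → match P4@[41:41]
i=42 'b': node 13→8 (fail-walked)
i=43 'a': node 8→1 (fail-walked)
i=44 'd': node 1→13 (fail-walked)  → match P4@[44:44]
i=45 'a': node 13→1 (fail-walked)
i=46 'd': node 1→13 (fail-walked)  → match P4@[46:46]
i=47 'b': node 13→8 (fail-walked)
i=48 'a': node 8→1 (fail-walked)
i=49 'c': node 1→2
i=50 'c': node 2→3  → match P0@[48:50],P7@[49:50]
i=51 'a': node 3→5 (fail-walked)
i=52 'c': node 5→2 (fail-walked)
i=53 'b': node 2→7  → match P2@[51:53]
i=54 'b': node 7→8 (fail-walked)
i=55 'b': node 8→8 (fail-walked)
i=56 'a': node 8→1 (fail-walked)
i=57 'c': node 1→2
i=58 'a': node 2→5 (fail-walked)
i=59 'a': node 5→6  → match P1@[57:59]
i=60 'd': node 6→13 (fail-walked)  → match P4@[60:60]
i=61 'a': node 13→1 (fail-walked)
i=62 'c': node 1→2
i=63 'b': node 2→7  → match P2@[61:63]
i=64 'c': node 7→4 (fail-walked)
i=65 'd': node 4→13 (fail-walked)  → match P4@[65:65]
i=66 'd': node 13→14  → match P4@[66:66]

Matches: [[2,1],[4,2],[5,4],[6,4],[9,6],[11,4],[14,3],[16,0],[16,7],[19,0],[19,7],[20,4],[23,0],[23,7],[27,4],[30,4],[31,4],[34,1],[37,4],[40,1],[41,4],[44,4],[46,4],[50,0],[50,7],[53,2],[59,1],[60,4],[63,2],[65,4],[66,4]]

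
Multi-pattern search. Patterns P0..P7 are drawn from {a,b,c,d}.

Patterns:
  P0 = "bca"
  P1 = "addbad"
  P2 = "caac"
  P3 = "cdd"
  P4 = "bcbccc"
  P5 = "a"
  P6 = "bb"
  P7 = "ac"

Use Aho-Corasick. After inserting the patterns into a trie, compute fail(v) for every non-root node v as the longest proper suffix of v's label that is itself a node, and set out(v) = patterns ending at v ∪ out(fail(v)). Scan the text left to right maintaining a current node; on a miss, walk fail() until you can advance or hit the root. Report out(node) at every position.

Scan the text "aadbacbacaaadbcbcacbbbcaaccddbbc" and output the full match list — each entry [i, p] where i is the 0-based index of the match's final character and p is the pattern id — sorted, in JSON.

Construct AC machine:
Trie nodes:
  n0 'ε': a→4 b→1 c→10
  n1 'b': b→20 c→2
  n2 'bc': a→3 b→16
  n3 'bca': ·  [P0 ends]
  n4 'a': c→21 d→5  [P5 ends]
  n5 'ad': d→6
  n6 'add': b→7
  n7 'addb': a→8
  n8 'addba': d→9
  n9 'addbad': ·  [P1 ends]
  n10 'c': a→11 d→14
  n11 'ca': a→12
  n12 'caa': c→13
  n13 'caac': ·  [P2 ends]
  n14 'cd': d→15
  n15 'cdd': ·  [P3 ends]
  n16 'bcb': c→17
  n17 'bcbc': c→18
  n18 'bcbcc': c→19
  n19 'bcbccc': ·  [P4 ends]
  n20 'bb': ·  [P6 ends]
  n21 'ac': ·  [P7 ends]

BFS fail/out derivation:
  n1('b'): parent n0 fail=0; on 'b' 0 → fail=0;  out ∅∪∅=∅
  n4('a'): parent n0 fail=0; on 'a' 0 → fail=0;  out {5}∪∅={5}
  n10('c'): parent n0 fail=0; on 'c' 0 → fail=0;  out ∅∪∅=∅
  n2('bc'): parent n1 fail=0; on 'c' 0 → fail=10;  out ∅∪∅=∅
  n5('ad'): parent n4 fail=0; on 'd' 0 → fail=0;  out ∅∪∅=∅
  n11('ca'): parent n10 fail=0; on 'a' 0 → fail=4;  out ∅∪{5}={5}
  n14('cd'): parent n10 fail=0; on 'd' 0 → fail=0;  out ∅∪∅=∅
  n20('bb'): parent n1 fail=0; on 'b' 0 → fail=1;  out {6}∪∅={6}
  n21('ac'): parent n4 fail=0; on 'c' 0 → fail=10;  out {7}∪∅={7}
  n3('bca'): parent n2 fail=10; on 'a' 10 → fail=11;  out {0}∪{5}={0,5}
  n6('add'): parent n5 fail=0; on 'd' 0 → fail=0;  out ∅∪∅=∅
  n12('caa'): parent n11 fail=4; on 'a' 4→0 → fail=4;  out ∅∪{5}={5}
  n15('cdd'): parent n14 fail=0; on 'd' 0 → fail=0;  out {3}∪∅={3}
  n16('bcb'): parent n2 fail=10; on 'b' 10→0 → fail=1;  out ∅∪∅=∅
  n7('addb'): parent n6 fail=0; on 'b' 0 → fail=1;  out ∅∪∅=∅
  n13('caac'): parent n12 fail=4; on 'c' 4 → fail=21;  out {2}∪{7}={2,7}
  n17('bcbc'): parent n16 fail=1; on 'c' 1 → fail=2;  out ∅∪∅=∅
  n8('addba'): parent n7 fail=1; on 'a' 1→0 → fail=4;  out ∅∪{5}={5}
  n18('bcbcc'): parent n17 fail=2; on 'c' 2→10→0 → fail=10;  out ∅∪∅=∅
  n9('addbad'): parent n8 fail=4; on 'd' 4 → fail=5;  out {1}∪∅={1}
  n19('bcbccc'): parent n18 fail=10; on 'c' 10→0 → fail=10;  out {4}∪∅={4}

Scan:
i=0 'a': node 0→4  ** P5@[0:0]
i=1 'a': node 4→4 (via fail)  ** P5@[1:1]
i=2 'd': node 4→5
i=3 'b': node 5→1 (via fail)
i=4 'a': node 1→4 (via fail)  ** P5@[4:4]
i=5 'c': node 4→21  ** P7@[4:5]
i=6 'b': node 21→1 (via fail)
i=7 'a': node 1→4 (via fail)  ** P5@[7:7]
i=8 'c': node 4→21  ** P7@[7:8]
i=9 'a': node 21→11 (via fail)  ** P5@[9:9]
i=10 'a': node 11→12  ** P5@[10:10]
i=11 'a': node 12→4 (via fail)  ** P5@[11:11]
i=12 'd': node 4→5
i=13 'b': node 5→1 (via fail)
i=14 'c': node 1→2
i=15 'b': node 2→16
i=16 'c': node 16→17
i=17 'a': node 17→3 (via fail)  ** P0@[15:17],P5@[17:17]
i=18 'c': node 3→21 (via fail)  ** P7@[17:18]
i=19 'b': node 21→1 (via fail)
i=20 'b': node 1→20  ** P6@[19:20]
i=21 'b': node 20→20 (via fail)  ** P6@[20:21]
i=22 'c': node 20→2 (via fail)
i=23 'a': node 2→3  ** P0@[21:23],P5@[23:23]
i=24 'a': node 3→12 (via fail)  ** P5@[24:24]
i=25 'c': node 12→13  ** P2@[22:25],P7@[24:25]
i=26 'c': node 13→10 (via fail)
i=27 'd': node 10→14
i=28 'd': node 14→15  ** P3@[26:28]
i=29 'b': node 15→1 (via fail)
i=30 'b': node 1→20  ** P6@[29:30]
i=31 'c': node 20→2 (via fail)

Matches: [[0,5],[1,5],[4,5],[5,7],[7,5],[8,7],[9,5],[10,5],[11,5],[17,0],[17,5],[18,7],[20,6],[21,6],[23,0],[23,5],[24,5],[25,2],[25,7],[28,3],[30,6]]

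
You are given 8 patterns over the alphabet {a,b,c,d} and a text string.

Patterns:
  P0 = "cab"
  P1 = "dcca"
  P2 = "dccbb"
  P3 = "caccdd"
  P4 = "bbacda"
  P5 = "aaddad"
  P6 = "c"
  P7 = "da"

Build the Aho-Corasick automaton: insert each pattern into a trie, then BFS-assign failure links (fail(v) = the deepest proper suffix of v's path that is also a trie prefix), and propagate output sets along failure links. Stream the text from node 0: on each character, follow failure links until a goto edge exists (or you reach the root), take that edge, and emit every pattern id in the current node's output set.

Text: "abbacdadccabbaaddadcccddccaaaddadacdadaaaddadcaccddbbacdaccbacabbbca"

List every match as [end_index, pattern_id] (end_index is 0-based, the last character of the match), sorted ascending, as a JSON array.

Construct AC machine:
Trie (insert patterns):
  0='ε' goto a→20 b→14 c→1 d→4
  1='c' goto a→2  [P6 ends]
  2='ca' goto b→3 c→10
  3='cab' goto ·  [P0 ends]
  4='d' goto a→26 c→5
  5='dc' goto c→6
  6='dcc' goto a→7 b→8
  7='dcca' goto ·  [P1 ends]
  8='dccb' goto b→9
  9='dccbb' goto ·  [P2 ends]
  10='cac' goto c→11
  11='cacc' goto d→12
  12='caccd' goto d→13
  13='caccdd' goto ·  [P3 ends]
  14='b' goto b→15
  15='bb' goto a→16
  16='bba' goto c→17
  17='bbac' goto d→18
  18='bbacd' goto a→19
  19='bbacda' goto ·  [P4 ends]
  20='a' goto a→21
  21='aa' goto d→22
  22='aad' goto d→23
  23='aadd' goto a→24
  24='aadda' goto d→25
  25='aaddad' goto ·  [P5 ends]
  26='da' goto ·  [P7 ends]

BFS fail/out derivation:
  fail(1) 'c': from fail(0)=0 chase 'c': 0 ⇒ 0;  out={6}∪out(0)={6}
  fail(4) 'd': from fail(0)=0 chase 'd': 0 ⇒ 0;  out=∅∪out(0)=∅
  fail(14) 'b': from fail(0)=0 chase 'b': 0 ⇒ 0;  out=∅∪out(0)=∅
  fail(20) 'a': from fail(0)=0 chase 'a': 0 ⇒ 0;  out=∅∪out(0)=∅
  fail(2) 'ca': from fail(1)=0 chase 'a': 0 ⇒ 20;  out=∅∪out(20)=∅
  fail(5) 'dc': from fail(4)=0 chase 'c': 0 ⇒ 1;  out=∅∪out(1)={6}
  fail(15) 'bb': from fail(14)=0 chase 'b': 0 ⇒ 14;  out=∅∪out(14)=∅
  fail(21) 'aa': from fail(20)=0 chase 'a': 0 ⇒ 20;  out=∅∪out(20)=∅
  fail(26) 'da': from fail(4)=0 chase 'a': 0 ⇒ 20;  out={7}∪out(20)={7}
  fail(3) 'cab': from fail(2)=20 chase 'b': 20→0 ⇒ 14;  out={0}∪out(14)={0}
  fail(6) 'dcc': from fail(5)=1 chase 'c': 1→0 ⇒ 1;  out=∅∪out(1)={6}
  fail(10) 'cac': from fail(2)=20 chase 'c': 20→0 ⇒ 1;  out=∅∪out(1)={6}
  fail(16) 'bba': from fail(15)=14 chase 'a': 14→0 ⇒ 20;  out=∅∪out(20)=∅
  fail(22) 'aad': from fail(21)=20 chase 'd': 20→0 ⇒ 4;  out=∅∪out(4)=∅
  fail(7) 'dcca': from fail(6)=1 chase 'a': 1 ⇒ 2;  out={1}∪out(2)={1}
  fail(8) 'dccb': from fail(6)=1 chase 'b': 1→0 ⇒ 14;  out=∅∪out(14)=∅
  fail(11) 'cacc': from fail(10)=1 chase 'c': 1→0 ⇒ 1;  out=∅∪out(1)={6}
  fail(17) 'bbac': from fail(16)=20 chase 'c': 20→0 ⇒ 1;  out=∅∪out(1)={6}
  fail(23) 'aadd': from fail(22)=4 chase 'd': 4→0 ⇒ 4;  out=∅∪out(4)=∅
  fail(9) 'dccbb': from fail(8)=14 chase 'b': 14 ⇒ 15;  out={2}∪out(15)={2}
  fail(12) 'caccd': from fail(11)=1 chase 'd': 1→0 ⇒ 4;  out=∅∪out(4)=∅
  fail(18) 'bbacd': from fail(17)=1 chase 'd': 1→0 ⇒ 4;  out=∅∪out(4)=∅
  fail(24) 'aadda': from fail(23)=4 chase 'a': 4 ⇒ 26;  out=∅∪out(26)={7}
  fail(13) 'caccdd': from fail(12)=4 chase 'd': 4→0 ⇒ 4;  out={3}∪out(4)={3}
  fail(19) 'bbacda': from fail(18)=4 chase 'a': 4 ⇒ 26;  out={4}∪out(26)={4,7}
  fail(25) 'aaddad': from fail(24)=26 chase 'd': 26→20→0 ⇒ 4;  out={5}∪out(4)={5}

Run:
i=0 'a': node 0→20
i=1 'b': node 20→14 (via fail)
i=2 'b': node 14→15
i=3 'a': node 15→16
i=4 'c': node 16→17  → match P6@[4:4]
i=5 'd': node 17→18
i=6 'a': node 18→19  → match P4@[1:6],P7@[5:6]
i=7 'd': node 19→4 (via fail)
i=8 'c': node 4→5  → match P6@[8:8]
i=9 'c': node 5→6  → match P6@[9:9]
i=10 'a': node 6→7  → match P1@[7:10]
i=11 'b': node 7→3 (via fail)  → match P0@[9:11]
i=12 'b': node 3→15 (via fail)
i=13 'a': node 15→16
i=14 'a': node 16→21 (via fail)
i=15 'd': node 21→22
i=16 'd': node 22→23
i=17 'a': node 23→24  → match P7@[16:17]
i=18 'd': node 24→25  → match P5@[13:18]
i=19 'c': node 25→5 (via fail)  → match P6@[19:19]
i=20 'c': node 5→6  → match P6@[20:20]
i=21 'c': node 6→1 (via fail)  → match P6@[21:21]
i=22 'd': node 1→4 (via fail)
i=23 'd': node 4→4 (via fail)
i=24 'c': node 4→5  → match P6@[24:24]
i=25 'c': node 5→6  → match P6@[25:25]
i=26 'a': node 6→7  → match P1@[23:26]
i=27 'a': node 7→21 (via fail)
i=28 'a': node 21→21 (via fail)
i=29 'd': node 21→22
i=30 'd': node 22→23
i=31 'a': node 23→24  → match P7@[30:31]
i=32 'd': node 24→25  → match P5@[27:32]
i=33 'a': node 25→26 (via fail)  → match P7@[32:33]
i=34 'c': node 26→1 (via fail)  → match P6@[34:34]
i=35 'd': node 1→4 (via fail)
i=36 'a': node 4→26  → match P7@[35:36]
i=37 'd': node 26→4 (via fail)
i=38 'a': node 4→26  → match P7@[37:38]
i=39 'a': node 26→21 (via fail)
i=40 'a': node 21→21 (via fail)
i=41 'd': node 21→22
i=42 'd': node 22→23
i=43 'a': node 23→24  → match P7@[42:43]
i=44 'd': node 24→25  → match P5@[39:44]
i=45 'c': node 25→5 (via fail)  → match P6@[45:45]
i=46 'a': node 5→2 (via fail)
i=47 'c': node 2→10  → match P6@[47:47]
i=48 'c': node 10→11  → match P6@[48:48]
i=49 'd': node 11→12
i=50 'd': node 12→13  → match P3@[45:50]
i=51 'b': node 13→14 (via fail)
i=52 'b': node 14→15
i=53 'a': node 15→16
i=54 'c': node 16→17  → match P6@[54:54]
i=55 'd': node 17→18
i=56 'a': node 18→19  → match P4@[51:56],P7@[55:56]
i=57 'c': node 19→1 (via fail)  → match P6@[57:57]
i=58 'c': node 1→1 (via fail)  → match P6@[58:58]
i=59 'b': node 1→14 (via fail)
i=60 'a': node 14→20 (via fail)
i=61 'c': node 20→1 (via fail)  → match P6@[61:61]
i=62 'a': node 1→2
i=63 'b': node 2→3  → match P0@[61:63]
i=64 'b': node 3→15 (via fail)
i=65 'b': node 15→15 (via fail)
i=66 'c': node 15→1 (via fail)  → match P6@[66:66]
i=67 'a': node 1→2

Result: [[4,6],[6,4],[6,7],[8,6],[9,6],[10,1],[11,0],[17,7],[18,5],[19,6],[20,6],[21,6],[24,6],[25,6],[26,1],[31,7],[32,5],[33,7],[34,6],[36,7],[38,7],[43,7],[44,5],[45,6],[47,6],[48,6],[50,3],[54,6],[56,4],[56,7],[57,6],[58,6],[61,6],[63,0],[66,6]]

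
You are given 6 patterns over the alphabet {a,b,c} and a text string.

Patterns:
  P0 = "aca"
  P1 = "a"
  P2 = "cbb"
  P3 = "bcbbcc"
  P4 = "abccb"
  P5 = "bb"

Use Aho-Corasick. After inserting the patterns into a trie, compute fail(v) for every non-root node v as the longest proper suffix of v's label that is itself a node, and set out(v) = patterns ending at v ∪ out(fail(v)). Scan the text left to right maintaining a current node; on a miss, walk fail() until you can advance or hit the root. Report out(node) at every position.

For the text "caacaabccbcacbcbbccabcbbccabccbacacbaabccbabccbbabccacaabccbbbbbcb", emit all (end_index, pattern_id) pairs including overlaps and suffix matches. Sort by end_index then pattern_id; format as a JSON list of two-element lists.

Build:
Trie (insert patterns):
  0='ε' goto a→1 b→7 c→4
  1='a' goto b→13 c→2  [P1 ends]
  2='ac' goto a→3
  3='aca' goto ·  [P0 ends]
  4='c' goto b→5
  5='cb' goto b→6
  6='cbb' goto ·  [P2 ends]
  7='b' goto b→17 c→8
  8='bc' goto b→9
  9='bcb' goto b→10
  10='bcbb' goto c→11
  11='bcbbc' goto c→12
  12='bcbbcc' goto ·  [P3 ends]
  13='ab' goto c→14
  14='abc' goto c→15
  15='abcc' goto b→16
  16='abccb' goto ·  [P4 ends]
  17='bb' goto ·  [P5 ends]

Failure links (BFS by depth):
  n1('a'): parent n0 fail=0; on 'a' 0 → fail=0;  out {1}∪∅={1}
  n4('c'): parent n0 fail=0; on 'c' 0 → fail=0;  out ∅∪∅=∅
  n7('b'): parent n0 fail=0; on 'b' 0 → fail=0;  out ∅∪∅=∅
  n2('ac'): parent n1 fail=0; on 'c' 0 → fail=4;  out ∅∪∅=∅
  n5('cb'): parent n4 fail=0; on 'b' 0 → fail=7;  out ∅∪∅=∅
  n8('bc'): parent n7 fail=0; on 'c' 0 → fail=4;  out ∅∪∅=∅
  n13('ab'): parent n1 fail=0; on 'b' 0 → fail=7;  out ∅∪∅=∅
  n17('bb'): parent n7 fail=0; on 'b' 0 → fail=7;  out {5}∪∅={5}
  n3('aca'): parent n2 fail=4; on 'a' 4→0 → fail=1;  out {0}∪{1}={0,1}
  n6('cbb'): parent n5 fail=7; on 'b' 7 → fail=17;  out {2}∪{5}={2,5}
  n9('bcb'): parent n8 fail=4; on 'b' 4 → fail=5;  out ∅∪∅=∅
  n14('abc'): parent n13 fail=7; on 'c' 7 → fail=8;  out ∅∪∅=∅
  n10('bcbb'): parent n9 fail=5; on 'b' 5 → fail=6;  out ∅∪{2,5}={2,5}
  n15('abcc'): parent n14 fail=8; on 'c' 8→4→0 → fail=4;  out ∅∪∅=∅
  n11('bcbbc'): parent n10 fail=6; on 'c' 6→17→7 → fail=8;  out ∅∪∅=∅
  n16('abccb'): parent n15 fail=4; on 'b' 4 → fail=5;  out {4}∪∅={4}
  n12('bcbbcc'): parent n11 fail=8; on 'c' 8→4→0 → fail=4;  out {3}∪∅={3}

Scan:
i=0 'c': node 0→4
i=1 'a': node 4→1 ·f  ** P1@[1:1]
i=2 'a': node 1→1 ·f  ** P1@[2:2]
i=3 'c': node 1→2
i=4 'a': node 2→3  ** P0@[2:4],P1@[4:4]
i=5 'a': node 3→1 ·f  ** P1@[5:5]
i=6 'b': node 1→13
i=7 'c': node 13→14
i=8 'c': node 14→15
i=9 'b': node 15→16  ** P4@[5:9]
i=10 'c': node 16→8 ·f
i=11 'a': node 8→1 ·f  ** P1@[11:11]
i=12 'c': node 1→2
i=13 'b': node 2→5 ·f
i=14 'c': node 5→8 ·f
i=15 'b': node 8→9
i=16 'b': node 9→10  ** P2@[14:16],P5@[15:16]
i=17 'c': node 10→11
i=18 'c': node 11→12  ** P3@[13:18]
i=19 'a': node 12→1 ·f  ** P1@[19:19]
i=20 'b': node 1→13
i=21 'c': node 13→14
i=22 'b': node 14→9 ·f
i=23 'b': node 9→10  ** P2@[21:23],P5@[22:23]
i=24 'c': node 10→11
i=25 'c': node 11→12  ** P3@[20:25]
i=26 'a': node 12→1 ·f  ** P1@[26:26]
i=27 'b': node 1→13
i=28 'c': node 13→14
i=29 'c': node 14→15
i=30 'b': node 15→16  ** P4@[26:30]
i=31 'a': node 16→1 ·f  ** P1@[31:31]
i=32 'c': node 1→2
i=33 'a': node 2→3  ** P0@[31:33],P1@[33:33]
i=34 'c': node 3→2 ·f
i=35 'b': node 2→5 ·f
i=36 'a': node 5→1 ·f  ** P1@[36:36]
i=37 'a': node 1→1 ·f  ** P1@[37:37]
i=38 'b': node 1→13
i=39 'c': node 13→14
i=40 'c': node 14→15
i=41 'b': node 15→16  ** P4@[37:41]
i=42 'a': node 16→1 ·f  ** P1@[42:42]
i=43 'b': node 1→13
i=44 'c': node 13→14
i=45 'c': node 14→15
i=46 'b': node 15→16  ** P4@[42:46]
i=47 'b': node 16→6 ·f  ** P2@[45:47],P5@[46:47]
i=48 'a': node 6→1 ·f  ** P1@[48:48]
i=49 'b': node 1→13
i=50 'c': node 13→14
i=51 'c': node 14→15
i=52 'a': node 15→1 ·f  ** P1@[52:52]
i=53 'c': node 1→2
i=54 'a': node 2→3  ** P0@[52:54],P1@[54:54]
i=55 'a': node 3→1 ·f  ** P1@[55:55]
i=56 'b': node 1→13
i=57 'c': node 13→14
i=58 'c': node 14→15
i=59 'b': node 15→16  ** P4@[55:59]
i=60 'b': node 16→6 ·f  ** P2@[58:60],P5@[59:60]
i=61 'b': node 6→17 ·f  ** P5@[60:61]
i=62 'b': node 17→17 ·f  ** P5@[61:62]
i=63 'b': node 17→17 ·f  ** P5@[62:63]
i=64 'c': node 17→8 ·f
i=65 'b': node 8→9

Result: [[1,1],[2,1],[4,0],[4,1],[5,1],[9,4],[11,1],[16,2],[16,5],[18,3],[19,1],[23,2],[23,5],[25,3],[26,1],[30,4],[31,1],[33,0],[33,1],[36,1],[37,1],[41,4],[42,1],[46,4],[47,2],[47,5],[48,1],[52,1],[54,0],[54,1],[55,1],[59,4],[60,2],[60,5],[61,5],[62,5],[63,5]]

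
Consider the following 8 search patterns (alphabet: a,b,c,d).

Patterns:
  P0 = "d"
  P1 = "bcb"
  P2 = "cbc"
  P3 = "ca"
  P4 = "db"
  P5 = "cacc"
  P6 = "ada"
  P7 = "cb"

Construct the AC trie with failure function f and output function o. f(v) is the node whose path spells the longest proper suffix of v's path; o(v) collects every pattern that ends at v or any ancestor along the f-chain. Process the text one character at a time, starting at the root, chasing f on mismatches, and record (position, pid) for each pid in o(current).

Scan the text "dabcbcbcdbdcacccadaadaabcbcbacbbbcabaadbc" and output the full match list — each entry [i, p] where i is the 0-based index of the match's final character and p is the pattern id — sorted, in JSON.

Build:
Trie nodes:
  n0 'ε': a→12 b→2 c→5 d→1
  n1 'd': b→9  ←P0
  n2 'b': c→3
  n3 'bc': b→4
  n4 'bcb': ·  ←P1
  n5 'c': a→8 b→6
  n6 'cb': c→7  ←P7
  n7 'cbc': ·  ←P2
  n8 'ca': c→10  ←P3
  n9 'db': ·  ←P4
  n10 'cac': c→11
  n11 'cacc': ·  ←P5
  n12 'a': d→13
  n13 'ad': a→14
  n14 'ada': ·  ←P6

BFS fail/out derivation:
  n1('d'): parent n0 fail=0; on 'd' 0 → fail=0;  out {0}∪∅={0}
  n2('b'): parent n0 fail=0; on 'b' 0 → fail=0;  out ∅∪∅=∅
  n5('c'): parent n0 fail=0; on 'c' 0 → fail=0;  out ∅∪∅=∅
  n12('a'): parent n0 fail=0; on 'a' 0 → fail=0;  out ∅∪∅=∅
  n3('bc'): parent n2 fail=0; on 'c' 0 → fail=5;  out ∅∪∅=∅
  n6('cb'): parent n5 fail=0; on 'b' 0 → fail=2;  out {7}∪∅={7}
  n8('ca'): parent n5 fail=0; on 'a' 0 → fail=12;  out {3}∪∅={3}
  n9('db'): parent n1 fail=0; on 'b' 0 → fail=2;  out {4}∪∅={4}
  n13('ad'): parent n12 fail=0; on 'd' 0 → fail=1;  out ∅∪{0}={0}
  n4('bcb'): parent n3 fail=5; on 'b' 5 → fail=6;  out {1}∪{7}={1,7}
  n7('cbc'): parent n6 fail=2; on 'c' 2 → fail=3;  out {2}∪∅={2}
  n10('cac'): parent n8 fail=12; on 'c' 12→0 → fail=5;  out ∅∪∅=∅
  n14('ada'): parent n13 fail=1; on 'a' 1→0 → fail=12;  out {6}∪∅={6}
  n11('cacc'): parent n10 fail=5; on 'c' 5→0 → fail=5;  out {5}∪∅={5}

Scan:
pos 0 'd': at 1  ** P0@[0:0]
pos 1 'a': at 12 (fail-walked)
pos 2 'b': at 2 (fail-walked)
pos 3 'c': at 3
pos 4 'b': at 4  ** P1@[2:4],P7@[3:4]
pos 5 'c': at 7 (fail-walked)  ** P2@[3:5]
pos 6 'b': at 4 (fail-walked)  ** P1@[4:6],P7@[5:6]
pos 7 'c': at 7 (fail-walked)  ** P2@[5:7]
pos 8 'd': at 1 (fail-walked)  ** P0@[8:8]
pos 9 'b': at 9  ** P4@[8:9]
pos 10 'd': at 1 (fail-walked)  ** P0@[10:10]
pos 11 'c': at 5 (fail-walked)
pos 12 'a': at 8  ** P3@[11:12]
pos 13 'c': at 10
pos 14 'c': at 11  ** P5@[11:14]
pos 15 'c': at 5 (fail-walked)
pos 16 'a': at 8  ** P3@[15:16]
pos 17 'd': at 13 (fail-walked)  ** P0@[17:17]
pos 18 'a': at 14  ** P6@[16:18]
pos 19 'a': at 12 (fail-walked)
pos 20 'd': at 13  ** P0@[20:20]
pos 21 'a': at 14  ** P6@[19:21]
pos 22 'a': at 12 (fail-walked)
pos 23 'b': at 2 (fail-walked)
pos 24 'c': at 3
pos 25 'b': at 4  ** P1@[23:25],P7@[24:25]
pos 26 'c': at 7 (fail-walked)  ** P2@[24:26]
pos 27 'b': at 4 (fail-walked)  ** P1@[25:27],P7@[26:27]
pos 28 'a': at 12 (fail-walked)
pos 29 'c': at 5 (fail-walked)
pos 30 'b': at 6  ** P7@[29:30]
pos 31 'b': at 2 (fail-walked)
pos 32 'b': at 2 (fail-walked)
pos 33 'c': at 3
pos 34 'a': at 8 (fail-walked)  ** P3@[33:34]
pos 35 'b': at 2 (fail-walked)
pos 36 'a': at 12 (fail-walked)
pos 37 'a': at 12 (fail-walked)
pos 38 'd': at 13  ** P0@[38:38]
pos 39 'b': at 9 (fail-walked)  ** P4@[38:39]
pos 40 'c': at 3 (fail-walked)

Matches: [[0,0],[4,1],[4,7],[5,2],[6,1],[6,7],[7,2],[8,0],[9,4],[10,0],[12,3],[14,5],[16,3],[17,0],[18,6],[20,0],[21,6],[25,1],[25,7],[26,2],[27,1],[27,7],[30,7],[34,3],[38,0],[39,4]]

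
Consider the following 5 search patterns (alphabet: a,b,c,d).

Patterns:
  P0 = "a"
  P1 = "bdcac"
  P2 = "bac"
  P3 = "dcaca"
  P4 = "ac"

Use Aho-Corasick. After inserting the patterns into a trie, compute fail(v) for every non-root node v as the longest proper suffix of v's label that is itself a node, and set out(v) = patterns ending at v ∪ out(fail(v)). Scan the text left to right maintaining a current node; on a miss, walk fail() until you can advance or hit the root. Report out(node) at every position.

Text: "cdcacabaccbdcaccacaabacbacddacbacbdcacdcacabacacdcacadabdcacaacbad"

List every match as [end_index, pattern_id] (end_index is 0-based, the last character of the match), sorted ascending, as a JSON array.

Build:
Trie (insert patterns):
  0='ε' goto a→1 b→2 d→9
  1='a' goto c→14  [P0 ends]
  2='b' goto a→7 d→3
  3='bd' goto c→4
  4='bdc' goto a→5
  5='bdca' goto c→6
  6='bdcac' goto ·  [P1 ends]
  7='ba' goto c→8
  8='bac' goto ·  [P2 ends]
  9='d' goto c→10
  10='dc' goto a→11
  11='dca' goto c→12
  12='dcac' goto a→13
  13='dcaca' goto ·  [P3 ends]
  14='ac' goto ·  [P4 ends]

BFS fail/out derivation:
  fail(1) 'a': from fail(0)=0 chase 'a': 0 ⇒ 0;  out={0}∪out(0)={0}
  fail(2) 'b': from fail(0)=0 chase 'b': 0 ⇒ 0;  out=∅∪out(0)=∅
  fail(9) 'd': from fail(0)=0 chase 'd': 0 ⇒ 0;  out=∅∪out(0)=∅
  fail(3) 'bd': from fail(2)=0 chase 'd': 0 ⇒ 9;  out=∅∪out(9)=∅
  fail(7) 'ba': from fail(2)=0 chase 'a': 0 ⇒ 1;  out=∅∪out(1)={0}
  fail(10) 'dc': from fail(9)=0 chase 'c': 0 ⇒ 0;  out=∅∪out(0)=∅
  fail(14) 'ac': from fail(1)=0 chase 'c': 0 ⇒ 0;  out={4}∪out(0)={4}
  fail(4) 'bdc': from fail(3)=9 chase 'c': 9 ⇒ 10;  out=∅∪out(10)=∅
  fail(8) 'bac': from fail(7)=1 chase 'c': 1 ⇒ 14;  out={2}∪out(14)={2,4}
  fail(11) 'dca': from fail(10)=0 chase 'a': 0 ⇒ 1;  out=∅∪out(1)={0}
  fail(5) 'bdca': from fail(4)=10 chase 'a': 10 ⇒ 11;  out=∅∪out(11)={0}
  fail(12) 'dcac': from fail(11)=1 chase 'c': 1 ⇒ 14;  out=∅∪out(14)={4}
  fail(6) 'bdcac': from fail(5)=11 chase 'c': 11 ⇒ 12;  out={1}∪out(12)={1,4}
  fail(13) 'dcaca': from fail(12)=14 chase 'a': 14→0 ⇒ 1;  out={3}∪out(1)={0,3}

Scan:
[0] read 'c'  n0⇒n0
[1] read 'd'  n0⇒n9
[2] read 'c'  n9⇒n10
[3] read 'a'  n10⇒n11  emit P0@[3:3]
[4] read 'c'  n11⇒n12  emit P4@[3:4]
[5] read 'a'  n12⇒n13  emit P0@[5:5],P3@[1:5]
[6] read 'b'  n13⇒n2 ·f
[7] read 'a'  n2⇒n7  emit P0@[7:7]
[8] read 'c'  n7⇒n8  emit P2@[6:8],P4@[7:8]
[9] read 'c'  n8⇒n0 ·f
[10] read 'b'  n0⇒n2
[11] read 'd'  n2⇒n3
[12] read 'c'  n3⇒n4
[13] read 'a'  n4⇒n5  emit P0@[13:13]
[14] read 'c'  n5⇒n6  emit P1@[10:14],P4@[13:14]
[15] read 'c'  n6⇒n0 ·f
[16] read 'a'  n0⇒n1  emit P0@[16:16]
[17] read 'c'  n1⇒n14  emit P4@[16:17]
[18] read 'a'  n14⇒n1 ·f  emit P0@[18:18]
[19] read 'a'  n1⇒n1 ·f  emit P0@[19:19]
[20] read 'b'  n1⇒n2 ·f
[21] read 'a'  n2⇒n7  emit P0@[21:21]
[22] read 'c'  n7⇒n8  emit P2@[20:22],P4@[21:22]
[23] read 'b'  n8⇒n2 ·f
[24] read 'a'  n2⇒n7  emit P0@[24:24]
[25] read 'c'  n7⇒n8  emit P2@[23:25],P4@[24:25]
[26] read 'd'  n8⇒n9 ·f
[27] read 'd'  n9⇒n9 ·f
[28] read 'a'  n9⇒n1 ·f  emit P0@[28:28]
[29] read 'c'  n1⇒n14  emit P4@[28:29]
[30] read 'b'  n14⇒n2 ·f
[31] read 'a'  n2⇒n7  emit P0@[31:31]
[32] read 'c'  n7⇒n8  emit P2@[30:32],P4@[31:32]
[33] read 'b'  n8⇒n2 ·f
[34] read 'd'  n2⇒n3
[35] read 'c'  n3⇒n4
[36] read 'a'  n4⇒n5  emit P0@[36:36]
[37] read 'c'  n5⇒n6  emit P1@[33:37],P4@[36:37]
[38] read 'd'  n6⇒n9 ·f
[39] read 'c'  n9⇒n10
[40] read 'a'  n10⇒n11  emit P0@[40:40]
[41] read 'c'  n11⇒n12  emit P4@[40:41]
[42] read 'a'  n12⇒n13  emit P0@[42:42],P3@[38:42]
[43] read 'b'  n13⇒n2 ·f
[44] read 'a'  n2⇒n7  emit P0@[44:44]
[45] read 'c'  n7⇒n8  emit P2@[43:45],P4@[44:45]
[46] read 'a'  n8⇒n1 ·f  emit P0@[46:46]
[47] read 'c'  n1⇒n14  emit P4@[46:47]
[48] read 'd'  n14⇒n9 ·f
[49] read 'c'  n9⇒n10
[50] read 'a'  n10⇒n11  emit P0@[50:50]
[51] read 'c'  n11⇒n12  emit P4@[50:51]
[52] read 'a'  n12⇒n13  emit P0@[52:52],P3@[48:52]
[53] read 'd'  n13⇒n9 ·f
[54] read 'a'  n9⇒n1 ·f  emit P0@[54:54]
[55] read 'b'  n1⇒n2 ·f
[56] read 'd'  n2⇒n3
[57] read 'c'  n3⇒n4
[58] read 'a'  n4⇒n5  emit P0@[58:58]
[59] read 'c'  n5⇒n6  emit P1@[55:59],P4@[58:59]
[60] read 'a'  n6⇒n13 ·f  emit P0@[60:60],P3@[56:60]
[61] read 'a'  n13⇒n1 ·f  emit P0@[61:61]
[62] read 'c'  n1⇒n14  emit P4@[61:62]
[63] read 'b'  n14⇒n2 ·f
[64] read 'a'  n2⇒n7  emit P0@[64:64]
[65] read 'd'  n7⇒n9 ·f

Result: [[3,0],[4,4],[5,0],[5,3],[7,0],[8,2],[8,4],[13,0],[14,1],[14,4],[16,0],[17,4],[18,0],[19,0],[21,0],[22,2],[22,4],[24,0],[25,2],[25,4],[28,0],[29,4],[31,0],[32,2],[32,4],[36,0],[37,1],[37,4],[40,0],[41,4],[42,0],[42,3],[44,0],[45,2],[45,4],[46,0],[47,4],[50,0],[51,4],[52,0],[52,3],[54,0],[58,0],[59,1],[59,4],[60,0],[60,3],[61,0],[62,4],[64,0]]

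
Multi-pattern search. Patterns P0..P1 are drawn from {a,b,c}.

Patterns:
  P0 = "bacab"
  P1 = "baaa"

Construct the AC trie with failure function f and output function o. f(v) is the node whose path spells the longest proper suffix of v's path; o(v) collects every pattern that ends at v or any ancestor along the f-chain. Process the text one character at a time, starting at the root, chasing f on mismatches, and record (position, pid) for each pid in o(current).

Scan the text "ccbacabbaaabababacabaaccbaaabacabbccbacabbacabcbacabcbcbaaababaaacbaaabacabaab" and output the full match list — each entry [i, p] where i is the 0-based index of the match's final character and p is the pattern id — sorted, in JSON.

Build automaton:
Trie (insert patterns):
  0='ε' goto b→1
  1='b' goto a→2
  2='ba' goto a→6 c→3
  3='bac' goto a→4
  4='baca' goto b→5
  5='bacab' goto ·  ←P0
  6='baa' goto a→7
  7='baaa' goto ·  ←P1

BFS fail/out derivation:
  n1('b'): parent n0 fail=0; on 'b' 0 → fail=0;  out ∅∪∅=∅
  n2('ba'): parent n1 fail=0; on 'a' 0 → fail=0;  out ∅∪∅=∅
  n3('bac'): parent n2 fail=0; on 'c' 0 → fail=0;  out ∅∪∅=∅
  n6('baa'): parent n2 fail=0; on 'a' 0 → fail=0;  out ∅∪∅=∅
  n4('baca'): parent n3 fail=0; on 'a' 0 → fail=0;  out ∅∪∅=∅
  n7('baaa'): parent n6 fail=0; on 'a' 0 → fail=0;  out {1}∪∅={1}
  n5('bacab'): parent n4 fail=0; on 'b' 0 → fail=1;  out {0}∪∅={0}

Run:
[0] read 'c'  n0⇒n0
[1] read 'c'  n0⇒n0
[2] read 'b'  n0⇒n1
[3] read 'a'  n1⇒n2
[4] read 'c'  n2⇒n3
[5] read 'a'  n3⇒n4
[6] read 'b'  n4⇒n5  emit P0@[2:6]
[7] read 'b'  n5⇒n1 (fail-walked)
[8] read 'a'  n1⇒n2
[9] read 'a'  n2⇒n6
[10] read 'a'  n6⇒n7  emit P1@[7:10]
[11] read 'b'  n7⇒n1 (fail-walked)
[12] read 'a'  n1⇒n2
[13] read 'b'  n2⇒n1 (fail-walked)
[14] read 'a'  n1⇒n2
[15] read 'b'  n2⇒n1 (fail-walked)
[16] read 'a'  n1⇒n2
[17] read 'c'  n2⇒n3
[18] read 'a'  n3⇒n4
[19] read 'b'  n4⇒n5  emit P0@[15:19]
[20] read 'a'  n5⇒n2 (fail-walked)
[21] read 'a'  n2⇒n6
[22] read 'c'  n6⇒n0 (fail-walked)
[23] read 'c'  n0⇒n0
[24] read 'b'  n0⇒n1
[25] read 'a'  n1⇒n2
[26] read 'a'  n2⇒n6
[27] read 'a'  n6⇒n7  emit P1@[24:27]
[28] read 'b'  n7⇒n1 (fail-walked)
[29] read 'a'  n1⇒n2
[30] read 'c'  n2⇒n3
[31] read 'a'  n3⇒n4
[32] read 'b'  n4⇒n5  emit P0@[28:32]
[33] read 'b'  n5⇒n1 (fail-walked)
[34] read 'c'  n1⇒n0 (fail-walked)
[35] read 'c'  n0⇒n0
[36] read 'b'  n0⇒n1
[37] read 'a'  n1⇒n2
[38] read 'c'  n2⇒n3
[39] read 'a'  n3⇒n4
[40] read 'b'  n4⇒n5  emit P0@[36:40]
[41] read 'b'  n5⇒n1 (fail-walked)
[42] read 'a'  n1⇒n2
[43] read 'c'  n2⇒n3
[44] read 'a'  n3⇒n4
[45] read 'b'  n4⇒n5  emit P0@[41:45]
[46] read 'c'  n5⇒n0 (fail-walked)
[47] read 'b'  n0⇒n1
[48] read 'a'  n1⇒n2
[49] read 'c'  n2⇒n3
[50] read 'a'  n3⇒n4
[51] read 'b'  n4⇒n5  emit P0@[47:51]
[52] read 'c'  n5⇒n0 (fail-walked)
[53] read 'b'  n0⇒n1
[54] read 'c'  n1⇒n0 (fail-walked)
[55] read 'b'  n0⇒n1
[56] read 'a'  n1⇒n2
[57] read 'a'  n2⇒n6
[58] read 'a'  n6⇒n7  emit P1@[55:58]
[59] read 'b'  n7⇒n1 (fail-walked)
[60] read 'a'  n1⇒n2
[61] read 'b'  n2⇒n1 (fail-walked)
[62] read 'a'  n1⇒n2
[63] read 'a'  n2⇒n6
[64] read 'a'  n6⇒n7  emit P1@[61:64]
[65] read 'c'  n7⇒n0 (fail-walked)
[66] read 'b'  n0⇒n1
[67] read 'a'  n1⇒n2
[68] read 'a'  n2⇒n6
[69] read 'a'  n6⇒n7  emit P1@[66:69]
[70] read 'b'  n7⇒n1 (fail-walked)
[71] read 'a'  n1⇒n2
[72] read 'c'  n2⇒n3
[73] read 'a'  n3⇒n4
[74] read 'b'  n4⇒n5  emit P0@[70:74]
[75] read 'a'  n5⇒n2 (fail-walked)
[76] read 'a'  n2⇒n6
[77] read 'b'  n6⇒n1 (fail-walked)

Result: [[6,0],[10,1],[19,0],[27,1],[32,0],[40,0],[45,0],[51,0],[58,1],[64,1],[69,1],[74,0]]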